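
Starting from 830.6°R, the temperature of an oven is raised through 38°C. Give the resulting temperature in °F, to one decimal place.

439.3°F

Initial temperature in Celsius: (830.6 - 491.67) × 5/9 = 188.2944°C.
Final Celsius temperature: 188.2944 + 38.0000 = 226.2944°C.
In Fahrenheit: 226.2944 × 1.8 + 32 = 439.3°F.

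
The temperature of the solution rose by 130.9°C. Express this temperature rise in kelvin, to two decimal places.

130.90 K

Celsius and kelvin degrees are the same size, so the interval is unchanged: 130.90.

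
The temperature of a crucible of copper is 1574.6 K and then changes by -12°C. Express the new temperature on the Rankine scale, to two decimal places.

2812.68°R

Initial temperature in Celsius: 1574.6 - 273.15 = 1301.4500°C.
Final Celsius temperature: 1301.4500 - 12.0000 = 1289.4500°C.
In Rankine: 1289.4500 × 1.8 + 491.67 = 2812.68°R.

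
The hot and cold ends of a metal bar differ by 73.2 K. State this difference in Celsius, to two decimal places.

73.20°C

Kelvin and Celsius degrees are the same size, so the interval is unchanged: 73.20.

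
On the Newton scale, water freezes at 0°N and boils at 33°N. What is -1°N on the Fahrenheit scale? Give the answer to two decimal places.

26.55°F

Linear interpolation between the fixed points: C = (-1 - 0) × 100 / (33 - 0) = -3.0303°C.
Then -3.0303 × 1.8 + 32 = 26.55°F.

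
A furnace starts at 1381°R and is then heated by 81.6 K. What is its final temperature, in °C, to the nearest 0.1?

575.7°C

Initial temperature in Celsius: (1381 - 491.67) × 5/9 = 494.0722°C.
The 81.6 K change is an interval; Kelvin and Celsius degrees are the same size, so ΔC = +81.6°C.
Final Celsius temperature: 494.0722 + 81.6000 = 575.6722°C.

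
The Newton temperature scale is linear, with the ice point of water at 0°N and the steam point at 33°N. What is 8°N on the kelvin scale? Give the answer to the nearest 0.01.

Linear interpolation between the fixed points: C = (8 - 0) × 100 / (33 - 0) = 24.2424°C.
Then 24.2424 + 273.15 = 297.39 K.

297.39 K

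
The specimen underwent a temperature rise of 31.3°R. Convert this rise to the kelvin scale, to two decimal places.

Only the scale ratio 5/9 matters for a change in temperature.
31.3 × 5/9 = 17.39.

17.39 K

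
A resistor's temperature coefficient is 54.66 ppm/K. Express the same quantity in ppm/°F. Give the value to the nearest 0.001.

30.367 ppm/°F

Since only a temperature interval is involved, the additive offset between the scales drops out.
A change of 1°F is a change of 5/9 K, so per °F the value is 54.66 × 5/9 = 30.367.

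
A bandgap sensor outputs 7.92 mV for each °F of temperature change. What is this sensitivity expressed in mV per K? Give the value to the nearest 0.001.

14.256 mV per K

Since only a temperature interval is involved, the additive offset between the scales drops out.
A change of 1 K is a change of 1.8°F, so per K the value is 7.92 × 1.8 = 14.256.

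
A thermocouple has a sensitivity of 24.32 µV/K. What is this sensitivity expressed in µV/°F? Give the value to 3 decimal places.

Since only a temperature interval is involved, the additive offset between the scales drops out.
A change of 1°F is a change of 5/9 K, so per °F the value is 24.32 × 5/9 = 13.511.

13.511 µV/°F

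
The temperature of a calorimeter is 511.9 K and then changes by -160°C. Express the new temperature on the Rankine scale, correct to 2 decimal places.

Initial temperature in Celsius: 511.9 - 273.15 = 238.7500°C.
Final Celsius temperature: 238.7500 - 160.0000 = 78.7500°C.
In Rankine: 78.7500 × 1.8 + 491.67 = 633.42°R.

633.42°R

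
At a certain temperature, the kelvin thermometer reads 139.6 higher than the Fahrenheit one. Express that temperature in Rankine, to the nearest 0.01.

Let x be the Fahrenheit reading; then the kelvin reading is 5/9·x + 255.372.
(5/9·x + 255.372) - x = 139.6  ⇒  (-4/9)·x = -115.772  ⇒  x = 260.4875°F.
In Celsius: (260.4875 - 32) × 5/9 = 126.9375°C.
In Rankine: 126.9375 × 1.8 + 491.67 = 720.16°R.

720.16°R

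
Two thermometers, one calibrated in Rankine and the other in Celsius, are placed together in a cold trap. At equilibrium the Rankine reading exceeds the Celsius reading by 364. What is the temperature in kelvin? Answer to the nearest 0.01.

Let x be the Rankine reading; then the Celsius reading is 5/9·x - 273.15.
(5/9·x - 273.15) - x = -364  ⇒  (-4/9)·x = -90.85  ⇒  x = 204.4125°R.
In Celsius: (204.4125 - 491.67) × 5/9 = -159.5875°C.
In kelvin: -159.5875 + 273.15 = 113.56 K.

113.56 K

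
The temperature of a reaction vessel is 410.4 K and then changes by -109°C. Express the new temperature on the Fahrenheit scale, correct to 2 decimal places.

Initial temperature in Celsius: 410.4 - 273.15 = 137.2500°C.
Final Celsius temperature: 137.2500 - 109.0000 = 28.2500°C.
In Fahrenheit: 28.2500 × 1.8 + 32 = 82.85°F.

82.85°F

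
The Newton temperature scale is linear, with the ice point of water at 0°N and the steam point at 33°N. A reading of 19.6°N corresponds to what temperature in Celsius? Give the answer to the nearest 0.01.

59.39°C

Linear interpolation between the fixed points: C = (19.6 - 0) × 100 / (33 - 0) = 59.3939°C.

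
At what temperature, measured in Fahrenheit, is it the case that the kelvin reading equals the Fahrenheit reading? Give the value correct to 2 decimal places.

574.59°F

Let F be the Fahrenheit reading. The kelvin reading is K = 5/9·F + 255.372.
Set K = F: 5/9·F + 255.372 = F.
(-4/9)·F = -255.372  ⇒  F = 574.59.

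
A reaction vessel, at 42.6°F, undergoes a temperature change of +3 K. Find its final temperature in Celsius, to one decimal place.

Initial temperature in Celsius: (42.6 - 32) × 5/9 = 5.8889°C.
The 3 K change is an interval; Kelvin and Celsius degrees are the same size, so ΔC = +3°C.
Final Celsius temperature: 5.8889 + 3.0000 = 8.8889°C.

8.9°C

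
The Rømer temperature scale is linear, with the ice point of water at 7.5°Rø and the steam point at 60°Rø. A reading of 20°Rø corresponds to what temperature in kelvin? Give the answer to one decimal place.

297.0 K

Linear interpolation between the fixed points: C = (20 - 7.5) × 100 / (60 - 7.5) = 23.8095°C.
Then 23.8095 + 273.15 = 297.0 K.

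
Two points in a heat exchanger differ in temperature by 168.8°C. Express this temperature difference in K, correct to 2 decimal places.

Celsius and kelvin degrees are the same size, so the interval is unchanged: 168.80.

168.80 K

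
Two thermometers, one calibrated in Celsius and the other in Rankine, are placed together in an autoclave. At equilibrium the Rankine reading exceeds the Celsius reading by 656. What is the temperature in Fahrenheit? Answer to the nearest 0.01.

401.74°F

Let x be the Celsius reading; then the Rankine reading is 1.8·x + 491.67.
(1.8·x + 491.67) - x = 656  ⇒  (0.8)·x = 164.33  ⇒  x = 205.4125°C.
In Fahrenheit: 205.4125 × 1.8 + 32 = 401.74°F.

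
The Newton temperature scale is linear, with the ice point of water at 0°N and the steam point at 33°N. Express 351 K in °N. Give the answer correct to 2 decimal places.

25.69°N

First in Celsius: 351 - 273.15 = 77.8500°C.
Linearly onto the Newton scale: 0 + (77.8500 / 100) × (33 - 0) = 25.69°N.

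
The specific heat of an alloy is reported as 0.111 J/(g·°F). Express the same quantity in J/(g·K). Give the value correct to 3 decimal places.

Since only a temperature interval is involved, the additive offset between the scales drops out.
A change of 1 K is a change of 1.8°F, so per K the value is 0.111 × 1.8 = 0.200.

0.200 J/(g·K)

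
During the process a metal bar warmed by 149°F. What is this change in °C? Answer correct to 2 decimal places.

82.78°C

An interval of 1°F corresponds to 5/9°C.
149 × 5/9 = 82.78.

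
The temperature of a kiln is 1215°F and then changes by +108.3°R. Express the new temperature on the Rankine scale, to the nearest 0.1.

1783.0°R

Initial temperature in Celsius: (1215 - 32) × 5/9 = 657.2222°C.
The 108.3°R change is an interval, so only the factor 5/9 applies: +108.3 × 5/9 = +60.1667°C.
Final Celsius temperature: 657.2222 + 60.1667 = 717.3889°C.
In Rankine: 717.3889 × 1.8 + 491.67 = 1783.0°R.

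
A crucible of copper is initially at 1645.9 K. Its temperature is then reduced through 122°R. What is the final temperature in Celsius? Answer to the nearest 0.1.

1305.0°C

Initial temperature in Celsius: 1645.9 - 273.15 = 1372.7500°C.
The 122°R change is an interval, so only the factor 5/9 applies: -122 × 5/9 = -67.7778°C.
Final Celsius temperature: 1372.7500 - 67.7778 = 1304.9722°C.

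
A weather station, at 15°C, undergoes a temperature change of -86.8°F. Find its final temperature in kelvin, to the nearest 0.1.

The 86.8°F change is an interval, so only the factor 5/9 applies: -86.8 × 5/9 = -48.2222°C.
Final Celsius temperature: 15.0000 - 48.2222 = -33.2222°C.
In kelvin: -33.2222 + 273.15 = 239.9 K.

239.9 K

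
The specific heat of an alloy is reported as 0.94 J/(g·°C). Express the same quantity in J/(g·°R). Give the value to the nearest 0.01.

The quantity depends on a temperature interval, so only the ratio of degree sizes applies; the offset between the scales is irrelevant.
A change of 1°R is a change of 5/9°C, so per °R the value is 0.94 × 5/9 = 0.52.

0.52 J/(g·°R)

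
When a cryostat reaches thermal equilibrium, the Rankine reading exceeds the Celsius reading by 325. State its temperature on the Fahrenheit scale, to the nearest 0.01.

Let x be the Rankine reading; then the Celsius reading is 5/9·x - 273.15.
(5/9·x - 273.15) - x = -325  ⇒  (-4/9)·x = -51.85  ⇒  x = 116.6625°R.
In Celsius: (116.6625 - 491.67) × 5/9 = -208.3375°C.
In Fahrenheit: -208.3375 × 1.8 + 32 = -343.01°F.

-343.01°F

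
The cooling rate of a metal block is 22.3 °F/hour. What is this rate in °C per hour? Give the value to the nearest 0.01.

12.39 °C/hour

Since only a temperature interval is involved, the additive offset between the scales drops out.
A change of 1°F is a change of 5/9°C, so 22.3 × 5/9 = 12.39.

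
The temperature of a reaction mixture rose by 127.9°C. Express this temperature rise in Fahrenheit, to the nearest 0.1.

230.2°F

For a temperature interval the offset drops out; only the factor 1.8 applies.
127.9 × 1.8 = 230.2.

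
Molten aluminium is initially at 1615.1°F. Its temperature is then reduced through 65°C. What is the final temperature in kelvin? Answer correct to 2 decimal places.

1087.65 K

Initial temperature in Celsius: (1615.1 - 32) × 5/9 = 879.5000°C.
Final Celsius temperature: 879.5000 - 65.0000 = 814.5000°C.
In kelvin: 814.5000 + 273.15 = 1087.65 K.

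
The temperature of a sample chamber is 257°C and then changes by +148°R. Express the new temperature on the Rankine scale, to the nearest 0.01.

1102.27°R

The 148°R change is an interval, so only the factor 5/9 applies: +148 × 5/9 = +82.2222°C.
Final Celsius temperature: 257.0000 + 82.2222 = 339.2222°C.
In Rankine: 339.2222 × 1.8 + 491.67 = 1102.27°R.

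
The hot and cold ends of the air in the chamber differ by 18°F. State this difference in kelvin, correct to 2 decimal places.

10.00 K

An interval of 1°F corresponds to 5/9 K.
18 × 5/9 = 10.00.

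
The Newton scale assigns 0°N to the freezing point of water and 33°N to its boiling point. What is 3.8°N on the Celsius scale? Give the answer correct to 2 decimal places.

11.52°C

Linear interpolation between the fixed points: C = (3.8 - 0) × 100 / (33 - 0) = 11.5152°C.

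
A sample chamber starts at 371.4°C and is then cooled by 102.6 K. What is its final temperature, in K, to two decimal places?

The 102.6 K change is an interval; Kelvin and Celsius degrees are the same size, so ΔC = -102.6°C.
Final Celsius temperature: 371.4000 - 102.6000 = 268.8000°C.
In kelvin: 268.8000 + 273.15 = 541.95 K.

541.95 K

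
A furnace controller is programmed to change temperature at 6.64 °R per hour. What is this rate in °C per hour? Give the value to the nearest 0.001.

3.689 °C/hour

The quantity depends on a temperature interval, so only the ratio of degree sizes applies; the offset between the scales is irrelevant.
A change of 1°R is a change of 5/9°C, so 6.64 × 5/9 = 3.689.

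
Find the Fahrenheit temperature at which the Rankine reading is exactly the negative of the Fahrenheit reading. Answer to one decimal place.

Let F be the Fahrenheit reading. The Rankine reading is R = 1·F + 459.67.
Require R = -1·F: 1·F + 459.67 = -1·F.
(2)·F = -459.67  ⇒  F = -229.8.

-229.8°F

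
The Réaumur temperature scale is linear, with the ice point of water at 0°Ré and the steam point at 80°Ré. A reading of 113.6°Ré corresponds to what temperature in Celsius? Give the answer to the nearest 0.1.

Linear interpolation between the fixed points: C = (113.6 - 0) × 100 / (80 - 0) = 142.0000°C.

142.0°C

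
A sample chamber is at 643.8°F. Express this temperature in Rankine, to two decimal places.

1103.47°R

In Celsius: (643.8 - 32) × 5/9 = 339.8889°C.
In Rankine: 339.8889 × 1.8 + 491.67 = 1103.47°R.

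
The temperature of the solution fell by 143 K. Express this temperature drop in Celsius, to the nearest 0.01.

143.00°C

Kelvin and Celsius degrees are the same size, so the interval is unchanged: 143.00.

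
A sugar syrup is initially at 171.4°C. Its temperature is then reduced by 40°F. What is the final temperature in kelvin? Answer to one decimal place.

The 40°F change is an interval, so only the factor 5/9 applies: -40 × 5/9 = -22.2222°C.
Final Celsius temperature: 171.4000 - 22.2222 = 149.1778°C.
In kelvin: 149.1778 + 273.15 = 422.3 K.

422.3 K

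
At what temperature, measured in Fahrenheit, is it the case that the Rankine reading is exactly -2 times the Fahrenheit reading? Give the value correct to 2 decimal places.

Let F be the Fahrenheit reading. The Rankine reading is R = 1·F + 459.67.
Require R = -2·F: 1·F + 459.67 = -2·F.
(3)·F = -459.67  ⇒  F = -153.22.

-153.22°F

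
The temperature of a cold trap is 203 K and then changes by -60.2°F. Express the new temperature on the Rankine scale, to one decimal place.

Initial temperature in Celsius: 203 - 273.15 = -70.1500°C.
The 60.2°F change is an interval, so only the factor 5/9 applies: -60.2 × 5/9 = -33.4444°C.
Final Celsius temperature: -70.1500 - 33.4444 = -103.5944°C.
In Rankine: -103.5944 × 1.8 + 491.67 = 305.2°R.

305.2°R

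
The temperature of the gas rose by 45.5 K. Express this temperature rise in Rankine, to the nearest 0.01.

81.90°R

For a temperature interval the offset drops out; only the factor 1.8 applies.
45.5 × 1.8 = 81.90.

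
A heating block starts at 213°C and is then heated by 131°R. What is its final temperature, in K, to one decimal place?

558.9 K

The 131°R change is an interval, so only the factor 5/9 applies: +131 × 5/9 = +72.7778°C.
Final Celsius temperature: 213.0000 + 72.7778 = 285.7778°C.
In kelvin: 285.7778 + 273.15 = 558.9 K.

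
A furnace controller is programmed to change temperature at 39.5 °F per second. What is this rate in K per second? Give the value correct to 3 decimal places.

21.944 K/second

The quantity depends on a temperature interval, so only the ratio of degree sizes applies; the offset between the scales is irrelevant.
A change of 1°F is a change of 5/9 K, so 39.5 × 5/9 = 21.944.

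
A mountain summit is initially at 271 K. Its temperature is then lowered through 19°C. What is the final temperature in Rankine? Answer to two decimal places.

453.60°R

Initial temperature in Celsius: 271 - 273.15 = -2.1500°C.
Final Celsius temperature: -2.1500 - 19.0000 = -21.1500°C.
In Rankine: -21.1500 × 1.8 + 491.67 = 453.60°R.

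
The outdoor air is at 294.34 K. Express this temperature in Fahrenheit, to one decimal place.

70.1°F

In Celsius: 294.34 - 273.15 = 21.1900°C.
In Fahrenheit: 21.1900 × 1.8 + 32 = 70.1°F.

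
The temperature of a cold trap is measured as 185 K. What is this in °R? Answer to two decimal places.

In Celsius: 185 - 273.15 = -88.1500°C.
In Rankine: -88.1500 × 1.8 + 491.67 = 333.00°R.

333.00°R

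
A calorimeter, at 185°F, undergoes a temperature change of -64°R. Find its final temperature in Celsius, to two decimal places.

49.44°C

Initial temperature in Celsius: (185 - 32) × 5/9 = 85.0000°C.
The 64°R change is an interval, so only the factor 5/9 applies: -64 × 5/9 = -35.5556°C.
Final Celsius temperature: 85.0000 - 35.5556 = 49.4444°C.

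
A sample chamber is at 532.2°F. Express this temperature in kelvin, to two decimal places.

In Celsius: (532.2 - 32) × 5/9 = 277.8889°C.
In kelvin: 277.8889 + 273.15 = 551.04 K.

551.04 K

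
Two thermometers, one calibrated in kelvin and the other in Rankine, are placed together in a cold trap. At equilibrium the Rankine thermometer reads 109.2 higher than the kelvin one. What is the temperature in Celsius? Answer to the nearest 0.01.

-136.65°C

Let x be the kelvin reading; then the Rankine reading is 1.8·x.
(1.8·x) - x = 109.2  ⇒  (0.8)·x = 109.2  ⇒  x = 136.5000 K.
In Celsius: 136.5 - 273.15 = -136.65°C.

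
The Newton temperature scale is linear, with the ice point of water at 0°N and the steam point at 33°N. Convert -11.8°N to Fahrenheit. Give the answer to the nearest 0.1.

-32.4°F

Linear interpolation between the fixed points: C = (-11.8 - 0) × 100 / (33 - 0) = -35.7576°C.
Then -35.7576 × 1.8 + 32 = -32.4°F.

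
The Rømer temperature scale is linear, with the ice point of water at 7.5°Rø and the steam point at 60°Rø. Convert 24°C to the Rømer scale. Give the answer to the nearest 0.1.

Linearly onto the Rømer scale: 7.5 + (24.0000 / 100) × (60 - 7.5) = 20.1°Rø.

20.1°Rø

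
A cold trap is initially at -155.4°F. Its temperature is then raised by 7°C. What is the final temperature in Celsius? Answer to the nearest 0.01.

Initial temperature in Celsius: (-155.4 - 32) × 5/9 = -104.1111°C.
Final Celsius temperature: -104.1111 + 7.0000 = -97.1111°C.

-97.11°C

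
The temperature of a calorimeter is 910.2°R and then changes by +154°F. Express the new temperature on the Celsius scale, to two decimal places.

Initial temperature in Celsius: (910.2 - 491.67) × 5/9 = 232.5167°C.
The 154°F change is an interval, so only the factor 5/9 applies: +154 × 5/9 = +85.5556°C.
Final Celsius temperature: 232.5167 + 85.5556 = 318.0722°C.

318.07°C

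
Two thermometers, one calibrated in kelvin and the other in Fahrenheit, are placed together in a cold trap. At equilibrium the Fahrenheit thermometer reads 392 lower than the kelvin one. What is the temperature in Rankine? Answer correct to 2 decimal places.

152.26°R

Let x be the kelvin reading; then the Fahrenheit reading is 1.8·x - 459.67.
(1.8·x - 459.67) - x = -392  ⇒  (0.8)·x = 67.67  ⇒  x = 84.5875 K.
In Celsius: 84.5875 - 273.15 = -188.5625°C.
In Rankine: -188.5625 × 1.8 + 491.67 = 152.26°R.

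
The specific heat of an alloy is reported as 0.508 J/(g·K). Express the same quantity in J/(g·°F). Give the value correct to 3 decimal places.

Since only a temperature interval is involved, the additive offset between the scales drops out.
A change of 1°F is a change of 5/9 K, so per °F the value is 0.508 × 5/9 = 0.282.

0.282 J/(g·°F)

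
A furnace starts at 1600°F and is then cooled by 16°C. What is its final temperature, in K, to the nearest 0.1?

1128.3 K

Initial temperature in Celsius: (1600 - 32) × 5/9 = 871.1111°C.
Final Celsius temperature: 871.1111 - 16.0000 = 855.1111°C.
In kelvin: 855.1111 + 273.15 = 1128.3 K.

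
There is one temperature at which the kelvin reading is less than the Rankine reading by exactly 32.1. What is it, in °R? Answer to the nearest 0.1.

72.2°R

Let R be the Rankine reading. The kelvin reading is K = 5/9·R.
Require K - R = -32.1: (-4/9)·R = -32.1.
R = (-32.1) / (-4/9) = 72.2.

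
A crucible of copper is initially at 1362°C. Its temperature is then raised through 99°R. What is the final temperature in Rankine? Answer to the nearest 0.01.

The 99°R change is an interval, so only the factor 5/9 applies: +99 × 5/9 = +55.0000°C.
Final Celsius temperature: 1362.0000 + 55.0000 = 1417.0000°C.
In Rankine: 1417.0000 × 1.8 + 491.67 = 3042.27°R.

3042.27°R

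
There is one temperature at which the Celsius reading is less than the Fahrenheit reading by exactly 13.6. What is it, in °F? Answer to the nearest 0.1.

Let F be the Fahrenheit reading. The Celsius reading is C = 5/9·F - 17.7778.
Require C - F = -13.6: (-4/9)·F - 17.7778 = -13.6.
F = (-13.6 + 17.7778) / (-4/9) = -9.4.

-9.4°F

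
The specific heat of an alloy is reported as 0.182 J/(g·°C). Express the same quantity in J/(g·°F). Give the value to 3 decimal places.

The quantity depends on a temperature interval, so only the ratio of degree sizes applies; the offset between the scales is irrelevant.
A change of 1°F is a change of 5/9°C, so per °F the value is 0.182 × 5/9 = 0.101.

0.101 J/(g·°F)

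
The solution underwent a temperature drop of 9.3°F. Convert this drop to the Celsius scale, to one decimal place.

For a temperature interval the offset drops out; only the factor 5/9 applies.
9.3 × 5/9 = 5.2.

5.2°C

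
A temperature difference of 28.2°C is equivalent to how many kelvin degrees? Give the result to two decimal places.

Celsius and kelvin degrees are the same size, so the interval is unchanged: 28.20.

28.20 K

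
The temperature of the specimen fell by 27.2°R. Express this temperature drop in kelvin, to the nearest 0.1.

15.1 K

For a temperature interval the offset drops out; only the factor 5/9 applies.
27.2 × 5/9 = 15.1.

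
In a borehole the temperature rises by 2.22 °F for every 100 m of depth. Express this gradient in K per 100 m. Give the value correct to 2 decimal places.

The quantity depends on a temperature interval, so only the ratio of degree sizes applies; the offset between the scales is irrelevant.
A change of 1°F is a change of 5/9 K, so 2.22 × 5/9 = 1.23.

1.23 K/100 m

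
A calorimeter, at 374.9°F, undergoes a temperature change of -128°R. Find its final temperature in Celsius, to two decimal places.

Initial temperature in Celsius: (374.9 - 32) × 5/9 = 190.5000°C.
The 128°R change is an interval, so only the factor 5/9 applies: -128 × 5/9 = -71.1111°C.
Final Celsius temperature: 190.5000 - 71.1111 = 119.3889°C.

119.39°C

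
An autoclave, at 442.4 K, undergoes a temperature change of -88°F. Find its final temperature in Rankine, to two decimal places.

708.32°R

Initial temperature in Celsius: 442.4 - 273.15 = 169.2500°C.
The 88°F change is an interval, so only the factor 5/9 applies: -88 × 5/9 = -48.8889°C.
Final Celsius temperature: 169.2500 - 48.8889 = 120.3611°C.
In Rankine: 120.3611 × 1.8 + 491.67 = 708.32°R.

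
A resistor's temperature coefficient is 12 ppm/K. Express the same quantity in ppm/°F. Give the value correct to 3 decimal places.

The quantity depends on a temperature interval, so only the ratio of degree sizes applies; the offset between the scales is irrelevant.
A change of 1°F is a change of 5/9 K, so per °F the value is 12 × 5/9 = 6.667.

6.667 ppm/°F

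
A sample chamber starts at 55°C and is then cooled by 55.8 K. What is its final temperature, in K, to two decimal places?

The 55.8 K change is an interval; Kelvin and Celsius degrees are the same size, so ΔC = -55.8°C.
Final Celsius temperature: 55.0000 - 55.8000 = -0.8000°C.
In kelvin: -0.8000 + 273.15 = 272.35 K.

272.35 K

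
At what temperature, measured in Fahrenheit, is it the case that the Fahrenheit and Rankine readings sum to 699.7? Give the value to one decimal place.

Let F be the Fahrenheit reading. The Rankine reading is R = 1·F + 459.67.
Require F + R = 699.7: (2)·F + 459.67 = 699.7.
F = (699.7 - 459.67) / (2) = 120.0.

120.0°F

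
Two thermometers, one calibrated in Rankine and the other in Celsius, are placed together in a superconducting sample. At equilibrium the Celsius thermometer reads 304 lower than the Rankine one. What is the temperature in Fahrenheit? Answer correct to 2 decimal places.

Let x be the Rankine reading; then the Celsius reading is 5/9·x - 273.15.
(5/9·x - 273.15) - x = -304  ⇒  (-4/9)·x = -30.85  ⇒  x = 69.4125°R.
In Celsius: (69.4125 - 491.67) × 5/9 = -234.5875°C.
In Fahrenheit: -234.5875 × 1.8 + 32 = -390.26°F.

-390.26°F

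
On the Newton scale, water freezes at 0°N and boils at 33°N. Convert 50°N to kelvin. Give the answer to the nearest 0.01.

424.67 K

Linear interpolation between the fixed points: C = (50 - 0) × 100 / (33 - 0) = 151.5152°C.
Then 151.5152 + 273.15 = 424.67 K.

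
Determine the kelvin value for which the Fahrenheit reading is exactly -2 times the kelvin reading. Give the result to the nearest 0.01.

120.97 K

Let K be the kelvin reading. The Fahrenheit reading is F = 1.8·K - 459.67.
Require F = -2·K: 1.8·K - 459.67 = -2·K.
(3.8)·K = 459.67  ⇒  K = 120.97.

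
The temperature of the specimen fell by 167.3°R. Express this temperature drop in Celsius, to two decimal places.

An interval of 1°R corresponds to 5/9°C.
167.3 × 5/9 = 92.94.

92.94°C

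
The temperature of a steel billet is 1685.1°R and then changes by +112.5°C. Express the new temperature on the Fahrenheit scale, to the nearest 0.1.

1427.9°F

Initial temperature in Celsius: (1685.1 - 491.67) × 5/9 = 663.0167°C.
Final Celsius temperature: 663.0167 + 112.5000 = 775.5167°C.
In Fahrenheit: 775.5167 × 1.8 + 32 = 1427.9°F.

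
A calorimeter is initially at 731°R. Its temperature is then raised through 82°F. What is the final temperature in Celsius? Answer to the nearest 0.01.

Initial temperature in Celsius: (731 - 491.67) × 5/9 = 132.9611°C.
The 82°F change is an interval, so only the factor 5/9 applies: +82 × 5/9 = +45.5556°C.
Final Celsius temperature: 132.9611 + 45.5556 = 178.5167°C.

178.52°C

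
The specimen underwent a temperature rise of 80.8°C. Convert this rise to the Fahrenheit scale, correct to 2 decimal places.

145.44°F

An interval of 1°C corresponds to 1.8°F.
80.8 × 1.8 = 145.44.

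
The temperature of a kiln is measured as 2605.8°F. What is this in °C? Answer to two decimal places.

In Celsius: (2605.8 - 32) × 5/9 = 1429.8889°C.

1429.89°C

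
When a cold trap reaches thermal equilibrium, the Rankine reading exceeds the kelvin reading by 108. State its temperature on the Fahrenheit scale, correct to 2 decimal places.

Let x be the Rankine reading; then the kelvin reading is 5/9·x.
(5/9·x) - x = -108  ⇒  (-4/9)·x = -108  ⇒  x = 243.0000°R.
In Celsius: (243 - 491.67) × 5/9 = -138.1500°C.
In Fahrenheit: -138.1500 × 1.8 + 32 = -216.67°F.

-216.67°F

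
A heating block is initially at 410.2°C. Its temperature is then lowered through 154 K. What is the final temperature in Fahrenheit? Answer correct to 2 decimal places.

493.16°F

The 154 K change is an interval; Kelvin and Celsius degrees are the same size, so ΔC = -154°C.
Final Celsius temperature: 410.2000 - 154.0000 = 256.2000°C.
In Fahrenheit: 256.2000 × 1.8 + 32 = 493.16°F.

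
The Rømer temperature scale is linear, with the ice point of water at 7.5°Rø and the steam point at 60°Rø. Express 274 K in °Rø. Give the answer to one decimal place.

7.9°Rø

First in Celsius: 274 - 273.15 = 0.8500°C.
Linearly onto the Rømer scale: 7.5 + (0.8500 / 100) × (60 - 7.5) = 7.9°Rø.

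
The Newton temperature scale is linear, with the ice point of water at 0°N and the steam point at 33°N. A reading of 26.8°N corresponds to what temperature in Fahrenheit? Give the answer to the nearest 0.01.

178.18°F

Linear interpolation between the fixed points: C = (26.8 - 0) × 100 / (33 - 0) = 81.2121°C.
Then 81.2121 × 1.8 + 32 = 178.18°F.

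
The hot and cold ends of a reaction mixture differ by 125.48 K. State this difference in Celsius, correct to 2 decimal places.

Kelvin and Celsius degrees are the same size, so the interval is unchanged: 125.48.

125.48°C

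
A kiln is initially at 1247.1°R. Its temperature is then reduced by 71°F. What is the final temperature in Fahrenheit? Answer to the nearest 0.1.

Initial temperature in Celsius: (1247.1 - 491.67) × 5/9 = 419.6833°C.
The 71°F change is an interval, so only the factor 5/9 applies: -71 × 5/9 = -39.4444°C.
Final Celsius temperature: 419.6833 - 39.4444 = 380.2389°C.
In Fahrenheit: 380.2389 × 1.8 + 32 = 716.4°F.

716.4°F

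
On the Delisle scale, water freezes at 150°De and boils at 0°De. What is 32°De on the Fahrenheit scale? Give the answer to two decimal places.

173.60°F

Linear interpolation between the fixed points: C = (32 - 150) × 100 / (0 - 150) = 78.6667°C.
Then 78.6667 × 1.8 + 32 = 173.60°F.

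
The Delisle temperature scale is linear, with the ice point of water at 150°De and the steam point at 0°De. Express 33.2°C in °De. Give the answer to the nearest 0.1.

Linearly onto the Delisle scale: 150 + (33.2000 / 100) × (0 - 150) = 100.2°De.

100.2°De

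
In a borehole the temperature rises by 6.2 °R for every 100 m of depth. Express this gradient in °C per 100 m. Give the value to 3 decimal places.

Since only a temperature interval is involved, the additive offset between the scales drops out.
A change of 1°R is a change of 5/9°C, so 6.2 × 5/9 = 3.444.

3.444 °C/100 m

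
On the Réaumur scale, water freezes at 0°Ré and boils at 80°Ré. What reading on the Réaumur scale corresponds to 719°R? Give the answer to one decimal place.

101.0°Ré

First in Celsius: (719 - 491.67) × 5/9 = 126.2944°C.
Linearly onto the Réaumur scale: 0 + (126.2944 / 100) × (80 - 0) = 101.0°Ré.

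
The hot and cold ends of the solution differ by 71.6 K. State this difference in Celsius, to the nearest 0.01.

Kelvin and Celsius degrees are the same size, so the interval is unchanged: 71.60.

71.60°C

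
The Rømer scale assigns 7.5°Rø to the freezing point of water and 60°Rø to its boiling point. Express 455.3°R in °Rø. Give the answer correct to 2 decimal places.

-3.11°Rø

First in Celsius: (455.3 - 491.67) × 5/9 = -20.2056°C.
Linearly onto the Rømer scale: 7.5 + (-20.2056 / 100) × (60 - 7.5) = -3.11°Rø.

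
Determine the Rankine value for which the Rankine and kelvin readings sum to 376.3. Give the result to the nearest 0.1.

241.9°R

Let R be the Rankine reading. The kelvin reading is K = 5/9·R.
Require R + K = 376.3: (14/9)·R = 376.3.
R = (376.3) / (14/9) = 241.9.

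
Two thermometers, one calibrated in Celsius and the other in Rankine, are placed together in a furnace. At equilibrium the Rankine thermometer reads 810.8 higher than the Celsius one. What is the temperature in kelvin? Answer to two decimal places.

Let x be the Celsius reading; then the Rankine reading is 1.8·x + 491.67.
(1.8·x + 491.67) - x = 810.8  ⇒  (0.8)·x = 319.13  ⇒  x = 398.9125°C.
In kelvin: 398.9125 + 273.15 = 672.06 K.

672.06 K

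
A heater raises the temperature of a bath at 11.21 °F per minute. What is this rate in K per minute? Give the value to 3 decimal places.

The quantity depends on a temperature interval, so only the ratio of degree sizes applies; the offset between the scales is irrelevant.
A change of 1°F is a change of 5/9 K, so 11.21 × 5/9 = 6.228.

6.228 K/minute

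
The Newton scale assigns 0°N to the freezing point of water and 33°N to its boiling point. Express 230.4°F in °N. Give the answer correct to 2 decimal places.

36.37°N

First in Celsius: (230.4 - 32) × 5/9 = 110.2222°C.
Linearly onto the Newton scale: 0 + (110.2222 / 100) × (33 - 0) = 36.37°N.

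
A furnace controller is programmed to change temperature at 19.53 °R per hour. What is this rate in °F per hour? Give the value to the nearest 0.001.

Since only a temperature interval is involved, the additive offset between the scales drops out.
A change of 1°R is a change of 1°F, so 19.53 × 1 = 19.530.

19.530 °F/hour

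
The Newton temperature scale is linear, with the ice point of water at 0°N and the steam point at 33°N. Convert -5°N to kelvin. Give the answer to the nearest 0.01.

258.00 K

Linear interpolation between the fixed points: C = (-5 - 0) × 100 / (33 - 0) = -15.1515°C.
Then -15.1515 + 273.15 = 258.00 K.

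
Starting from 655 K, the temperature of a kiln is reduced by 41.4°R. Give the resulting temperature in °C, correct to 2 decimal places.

Initial temperature in Celsius: 655 - 273.15 = 381.8500°C.
The 41.4°R change is an interval, so only the factor 5/9 applies: -41.4 × 5/9 = -23.0000°C.
Final Celsius temperature: 381.8500 - 23.0000 = 358.8500°C.

358.85°C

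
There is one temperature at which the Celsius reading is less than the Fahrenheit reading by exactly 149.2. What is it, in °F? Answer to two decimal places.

Let F be the Fahrenheit reading. The Celsius reading is C = 5/9·F - 17.7778.
Require C - F = -149.2: (-4/9)·F - 17.7778 = -149.2.
F = (-149.2 + 17.7778) / (-4/9) = 295.70.

295.70°F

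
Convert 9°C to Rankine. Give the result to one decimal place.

507.9°R

In Rankine: 9.0000 × 1.8 + 491.67 = 507.9°R.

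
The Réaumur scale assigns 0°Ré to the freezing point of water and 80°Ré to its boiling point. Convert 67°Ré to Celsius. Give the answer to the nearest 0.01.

83.75°C

Linear interpolation between the fixed points: C = (67 - 0) × 100 / (80 - 0) = 83.7500°C.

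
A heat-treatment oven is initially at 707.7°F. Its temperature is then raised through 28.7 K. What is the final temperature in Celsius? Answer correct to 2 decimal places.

404.09°C

Initial temperature in Celsius: (707.7 - 32) × 5/9 = 375.3889°C.
The 28.7 K change is an interval; Kelvin and Celsius degrees are the same size, so ΔC = +28.7°C.
Final Celsius temperature: 375.3889 + 28.7000 = 404.0889°C.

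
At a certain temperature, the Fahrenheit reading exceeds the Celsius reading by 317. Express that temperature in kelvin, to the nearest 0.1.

629.4 K

Let x be the Celsius reading; then the Fahrenheit reading is 1.8·x + 32.
(1.8·x + 32) - x = 317  ⇒  (0.8)·x = 285  ⇒  x = 356.2500°C.
In kelvin: 356.2500 + 273.15 = 629.4 K.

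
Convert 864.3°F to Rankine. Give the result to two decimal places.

1323.97°R

In Celsius: (864.3 - 32) × 5/9 = 462.3889°C.
In Rankine: 462.3889 × 1.8 + 491.67 = 1323.97°R.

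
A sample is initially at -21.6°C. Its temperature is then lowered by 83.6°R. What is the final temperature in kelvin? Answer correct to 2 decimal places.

The 83.6°R change is an interval, so only the factor 5/9 applies: -83.6 × 5/9 = -46.4444°C.
Final Celsius temperature: -21.6000 - 46.4444 = -68.0444°C.
In kelvin: -68.0444 + 273.15 = 205.11 K.

205.11 K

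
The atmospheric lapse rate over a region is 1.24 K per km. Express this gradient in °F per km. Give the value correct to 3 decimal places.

2.232 °F/km

The quantity depends on a temperature interval, so only the ratio of degree sizes applies; the offset between the scales is irrelevant.
A change of 1 K is a change of 1.8°F, so 1.24 × 1.8 = 2.232.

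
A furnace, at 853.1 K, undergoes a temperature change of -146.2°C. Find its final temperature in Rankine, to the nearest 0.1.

1272.4°R

Initial temperature in Celsius: 853.1 - 273.15 = 579.9500°C.
Final Celsius temperature: 579.9500 - 146.2000 = 433.7500°C.
In Rankine: 433.7500 × 1.8 + 491.67 = 1272.4°R.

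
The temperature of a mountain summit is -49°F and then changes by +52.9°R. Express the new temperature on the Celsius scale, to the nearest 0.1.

-15.6°C

Initial temperature in Celsius: (-49 - 32) × 5/9 = -45.0000°C.
The 52.9°R change is an interval, so only the factor 5/9 applies: +52.9 × 5/9 = +29.3889°C.
Final Celsius temperature: -45.0000 + 29.3889 = -15.6111°C.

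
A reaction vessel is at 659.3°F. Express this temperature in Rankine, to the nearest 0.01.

In Celsius: (659.3 - 32) × 5/9 = 348.5000°C.
In Rankine: 348.5000 × 1.8 + 491.67 = 1118.97°R.

1118.97°R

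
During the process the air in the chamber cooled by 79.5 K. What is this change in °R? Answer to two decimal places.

Only the scale ratio 1.8 matters for a change in temperature.
79.5 × 1.8 = 143.10.

143.10°R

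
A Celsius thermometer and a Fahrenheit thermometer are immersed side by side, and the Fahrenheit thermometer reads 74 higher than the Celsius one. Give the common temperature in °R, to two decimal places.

Let x be the Celsius reading; then the Fahrenheit reading is 1.8·x + 32.
(1.8·x + 32) - x = 74  ⇒  (0.8)·x = 42  ⇒  x = 52.5000°C.
In Rankine: 52.5000 × 1.8 + 491.67 = 586.17°R.

586.17°R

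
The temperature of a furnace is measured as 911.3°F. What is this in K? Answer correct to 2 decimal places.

761.65 K

In Celsius: (911.3 - 32) × 5/9 = 488.5000°C.
In kelvin: 488.5000 + 273.15 = 761.65 K.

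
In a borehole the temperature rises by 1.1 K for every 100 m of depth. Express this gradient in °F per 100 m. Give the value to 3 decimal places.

1.980 °F/100 m

The quantity depends on a temperature interval, so only the ratio of degree sizes applies; the offset between the scales is irrelevant.
A change of 1 K is a change of 1.8°F, so 1.1 × 1.8 = 1.980.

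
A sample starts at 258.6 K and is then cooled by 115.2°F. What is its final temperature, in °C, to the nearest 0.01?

-78.55°C

Initial temperature in Celsius: 258.6 - 273.15 = -14.5500°C.
The 115.2°F change is an interval, so only the factor 5/9 applies: -115.2 × 5/9 = -64.0000°C.
Final Celsius temperature: -14.5500 - 64.0000 = -78.5500°C.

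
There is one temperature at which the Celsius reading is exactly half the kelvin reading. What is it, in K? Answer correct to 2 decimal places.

Let K be the kelvin reading. The Celsius reading is C = 1·K - 273.15.
Require C = 0.5·K: 1·K - 273.15 = 0.5·K.
(0.5)·K = 273.15  ⇒  K = 546.30.

546.30 K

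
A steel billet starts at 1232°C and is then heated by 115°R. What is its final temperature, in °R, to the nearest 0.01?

2824.27°R

The 115°R change is an interval, so only the factor 5/9 applies: +115 × 5/9 = +63.8889°C.
Final Celsius temperature: 1232.0000 + 63.8889 = 1295.8889°C.
In Rankine: 1295.8889 × 1.8 + 491.67 = 2824.27°R.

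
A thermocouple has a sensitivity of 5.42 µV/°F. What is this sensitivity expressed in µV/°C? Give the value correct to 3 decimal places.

Since only a temperature interval is involved, the additive offset between the scales drops out.
A change of 1°C is a change of 1.8°F, so per °C the value is 5.42 × 1.8 = 9.756.

9.756 µV/°C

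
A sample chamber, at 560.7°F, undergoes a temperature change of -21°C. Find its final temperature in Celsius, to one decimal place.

Initial temperature in Celsius: (560.7 - 32) × 5/9 = 293.7222°C.
Final Celsius temperature: 293.7222 - 21.0000 = 272.7222°C.

272.7°C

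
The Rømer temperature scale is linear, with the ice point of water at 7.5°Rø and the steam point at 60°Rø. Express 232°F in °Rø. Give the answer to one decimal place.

First in Celsius: (232 - 32) × 5/9 = 111.1111°C.
Linearly onto the Rømer scale: 7.5 + (111.1111 / 100) × (60 - 7.5) = 65.8°Rø.

65.8°Rø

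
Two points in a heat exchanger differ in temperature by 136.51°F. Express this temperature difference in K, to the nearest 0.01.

75.84 K

An interval of 1°F corresponds to 5/9 K.
136.51 × 5/9 = 75.84.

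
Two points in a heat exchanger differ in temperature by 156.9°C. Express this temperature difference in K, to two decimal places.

Celsius and kelvin degrees are the same size, so the interval is unchanged: 156.90.

156.90 K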